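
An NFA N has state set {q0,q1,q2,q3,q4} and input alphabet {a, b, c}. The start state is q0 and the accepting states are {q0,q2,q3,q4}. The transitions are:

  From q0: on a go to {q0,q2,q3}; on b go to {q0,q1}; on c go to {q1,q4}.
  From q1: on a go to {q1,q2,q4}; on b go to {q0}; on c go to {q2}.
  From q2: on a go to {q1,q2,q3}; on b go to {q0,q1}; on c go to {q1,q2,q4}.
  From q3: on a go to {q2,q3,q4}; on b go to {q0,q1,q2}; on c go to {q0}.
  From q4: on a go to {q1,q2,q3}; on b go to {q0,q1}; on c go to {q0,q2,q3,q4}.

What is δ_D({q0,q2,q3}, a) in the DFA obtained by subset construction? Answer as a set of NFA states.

{q0,q1,q2,q3,q4}

δ(q0,a) = {q0,q2,q3}; δ(q2,a) = {q1,q2,q3}; δ(q3,a) = {q2,q3,q4}.
Union: {q0,q1,q2,q3,q4}.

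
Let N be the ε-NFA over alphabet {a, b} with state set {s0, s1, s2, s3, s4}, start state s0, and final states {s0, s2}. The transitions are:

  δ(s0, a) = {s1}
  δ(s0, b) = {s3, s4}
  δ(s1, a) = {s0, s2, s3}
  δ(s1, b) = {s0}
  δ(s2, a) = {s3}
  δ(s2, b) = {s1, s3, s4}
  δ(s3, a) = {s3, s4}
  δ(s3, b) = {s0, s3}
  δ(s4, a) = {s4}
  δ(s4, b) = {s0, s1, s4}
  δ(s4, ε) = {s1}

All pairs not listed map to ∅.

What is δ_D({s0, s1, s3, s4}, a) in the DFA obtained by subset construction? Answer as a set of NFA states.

δ(s0,a) = {s1}; δ(s1,a) = {s0, s2, s3}; δ(s3,a) = {s3, s4}; δ(s4,a) = {s4}.
Union: {s0, s1, s2, s3, s4}.

{s0, s1, s2, s3, s4}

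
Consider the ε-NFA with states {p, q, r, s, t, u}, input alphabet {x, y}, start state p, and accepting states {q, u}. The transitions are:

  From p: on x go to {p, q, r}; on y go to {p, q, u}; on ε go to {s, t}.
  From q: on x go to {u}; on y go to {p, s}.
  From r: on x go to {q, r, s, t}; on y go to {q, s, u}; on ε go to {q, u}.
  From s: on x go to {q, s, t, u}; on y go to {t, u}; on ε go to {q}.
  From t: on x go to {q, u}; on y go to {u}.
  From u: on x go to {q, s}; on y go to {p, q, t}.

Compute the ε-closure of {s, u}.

{q, s, u}

Begin with {s, u}.
s →ε {q}; add q.
ε-closure = {q, s, u}.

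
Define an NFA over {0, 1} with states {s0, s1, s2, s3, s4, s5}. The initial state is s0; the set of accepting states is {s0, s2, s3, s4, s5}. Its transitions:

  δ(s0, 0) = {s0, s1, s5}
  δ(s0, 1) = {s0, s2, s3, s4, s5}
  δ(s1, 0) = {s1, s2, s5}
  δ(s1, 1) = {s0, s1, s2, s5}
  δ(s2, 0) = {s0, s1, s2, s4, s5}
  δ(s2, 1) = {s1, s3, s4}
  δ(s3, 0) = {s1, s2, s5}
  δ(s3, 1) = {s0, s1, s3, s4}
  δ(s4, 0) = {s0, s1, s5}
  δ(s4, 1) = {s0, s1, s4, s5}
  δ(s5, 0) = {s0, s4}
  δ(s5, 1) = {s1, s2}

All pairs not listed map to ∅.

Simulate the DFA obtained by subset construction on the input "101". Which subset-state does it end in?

Start: {s0}.
δ(s0,1) = {s0, s2, s3, s4, s5}.
Union: {s0, s2, s3, s4, s5}.
After 1: {s0, s2, s3, s4, s5}.
δ(s0,0) = {s0, s1, s5}; δ(s2,0) = {s0, s1, s2, s4, s5}; δ(s3,0) = {s1, s2, s5}; δ(s4,0) = {s0, s1, s5}; δ(s5,0) = {s0, s4}.
Union: {s0, s1, s2, s4, s5}.
After 0: {s0, s1, s2, s4, s5}.
δ(s0,1) = {s0, s2, s3, s4, s5}; δ(s1,1) = {s0, s1, s2, s5}; δ(s2,1) = {s1, s3, s4}; δ(s4,1) = {s0, s1, s4, s5}; δ(s5,1) = {s1, s2}.
Union: {s0, s1, s2, s3, s4, s5}.
After 1: {s0, s1, s2, s3, s4, s5}.

{s0, s1, s2, s3, s4, s5}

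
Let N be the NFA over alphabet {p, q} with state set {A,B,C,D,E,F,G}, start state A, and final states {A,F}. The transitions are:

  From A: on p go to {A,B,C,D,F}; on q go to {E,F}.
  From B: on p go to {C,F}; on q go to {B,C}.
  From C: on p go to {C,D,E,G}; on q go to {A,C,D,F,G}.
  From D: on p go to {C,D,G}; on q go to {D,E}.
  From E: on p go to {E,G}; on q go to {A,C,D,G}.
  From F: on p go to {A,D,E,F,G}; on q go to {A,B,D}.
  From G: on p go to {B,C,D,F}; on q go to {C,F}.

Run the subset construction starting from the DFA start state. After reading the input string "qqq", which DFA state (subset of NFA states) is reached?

Start: {A}.
δ(A,q) = {E,F}.
Union: {E,F}.
After q: {E,F}.
δ(E,q) = {A,C,D,G}; δ(F,q) = {A,B,D}.
Union: {A,B,C,D,G}.
After q: {A,B,C,D,G}.
δ(A,q) = {E,F}; δ(B,q) = {B,C}; δ(C,q) = {A,C,D,F,G}; δ(D,q) = {D,E}; δ(G,q) = {C,F}.
Union: {A,B,C,D,E,F,G}.
After q: {A,B,C,D,E,F,G}.

{A,B,C,D,E,F,G}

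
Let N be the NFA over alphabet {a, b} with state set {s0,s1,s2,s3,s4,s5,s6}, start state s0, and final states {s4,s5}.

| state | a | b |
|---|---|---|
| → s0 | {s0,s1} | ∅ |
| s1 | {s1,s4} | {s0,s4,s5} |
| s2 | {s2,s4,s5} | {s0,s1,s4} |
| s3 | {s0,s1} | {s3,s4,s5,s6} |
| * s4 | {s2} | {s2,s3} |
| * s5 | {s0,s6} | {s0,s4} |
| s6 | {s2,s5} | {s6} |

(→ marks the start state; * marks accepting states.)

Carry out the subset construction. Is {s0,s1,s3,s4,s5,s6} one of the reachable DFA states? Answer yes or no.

no

Start state of the DFA: {s0}.
{s0} --a--> {s0,s1}  [new]
{s0} --b--> ∅  [new]
{s0,s1} --a--> {s0,s1,s4}  [new]
{s0,s1} --b--> {s0,s4,s5}  [new]
∅ --a--> ∅  [seen]
∅ --b--> ∅  [seen]
{s0,s1,s4} --a--> {s0,s1,s2,s4}  [new]
{s0,s1,s4} --b--> {s0,s2,s3,s4,s5}  [new]
{s0,s4,s5} --a--> {s0,s1,s2,s6}  [new]
{s0,s4,s5} --b--> {s0,s2,s3,s4}  [new]
{s0,s1,s2,s4} --a--> {s0,s1,s2,s4,s5}  [new]
{s0,s1,s2,s4} --b--> {s0,s1,s2,s3,s4,s5}  [new]
{s0,s2,s3,s4,s5} --a--> {s0,s1,s2,s4,s5,s6}  [new]
{s0,s2,s3,s4,s5} --b--> {s0,s1,s2,s3,s4,s5,s6}  [new]
{s0,s1,s2,s6} --a--> {s0,s1,s2,s4,s5}  [seen]
{s0,s1,s2,s6} --b--> {s0,s1,s4,s5,s6}  [new]
{s0,s2,s3,s4} --a--> {s0,s1,s2,s4,s5}  [seen]
{s0,s2,s3,s4} --b--> {s0,s1,s2,s3,s4,s5,s6}  [seen]
{s0,s1,s2,s4,s5} --a--> {s0,s1,s2,s4,s5,s6}  [seen]
{s0,s1,s2,s4,s5} --b--> {s0,s1,s2,s3,s4,s5}  [seen]
{s0,s1,s2,s3,s4,s5} --a--> {s0,s1,s2,s4,s5,s6}  [seen]
{s0,s1,s2,s3,s4,s5} --b--> {s0,s1,s2,s3,s4,s5,s6}  [seen]
{s0,s1,s2,s4,s5,s6} --a--> {s0,s1,s2,s4,s5,s6}  [seen]
{s0,s1,s2,s4,s5,s6} --b--> {s0,s1,s2,s3,s4,s5,s6}  [seen]
{s0,s1,s2,s3,s4,s5,s6} --a--> {s0,s1,s2,s4,s5,s6}  [seen]
{s0,s1,s2,s3,s4,s5,s6} --b--> {s0,s1,s2,s3,s4,s5,s6}  [seen]
{s0,s1,s4,s5,s6} --a--> {s0,s1,s2,s4,s5,s6}  [seen]
{s0,s1,s4,s5,s6} --b--> {s0,s2,s3,s4,s5,s6}  [new]
{s0,s2,s3,s4,s5,s6} --a--> {s0,s1,s2,s4,s5,s6}  [seen]
{s0,s2,s3,s4,s5,s6} --b--> {s0,s1,s2,s3,s4,s5,s6}  [seen]
Reachable DFA states: {s0}, {s0,s1}, ∅, {s0,s1,s4}, {s0,s4,s5}, {s0,s1,s2,s4}, {s0,s2,s3,s4,s5}, {s0,s1,s2,s6}, {s0,s2,s3,s4}, {s0,s1,s2,s4,s5}, {s0,s1,s2,s3,s4,s5}, {s0,s1,s2,s4,s5,s6}, {s0,s1,s2,s3,s4,s5,s6}, {s0,s1,s4,s5,s6}, {s0,s2,s3,s4,s5,s6}.
{s0,s1,s3,s4,s5,s6} is not among them.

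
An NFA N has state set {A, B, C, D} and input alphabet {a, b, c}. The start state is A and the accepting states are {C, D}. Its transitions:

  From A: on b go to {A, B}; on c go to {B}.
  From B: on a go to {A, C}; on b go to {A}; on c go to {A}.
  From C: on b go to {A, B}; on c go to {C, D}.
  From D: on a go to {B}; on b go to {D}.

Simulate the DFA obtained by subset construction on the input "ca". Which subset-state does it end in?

Start: {A}.
δ(A,c) = {B}.
Union: {B}.
After c: {B}.
δ(B,a) = {A, C}.
Union: {A, C}.
After a: {A, C}.

{A, C}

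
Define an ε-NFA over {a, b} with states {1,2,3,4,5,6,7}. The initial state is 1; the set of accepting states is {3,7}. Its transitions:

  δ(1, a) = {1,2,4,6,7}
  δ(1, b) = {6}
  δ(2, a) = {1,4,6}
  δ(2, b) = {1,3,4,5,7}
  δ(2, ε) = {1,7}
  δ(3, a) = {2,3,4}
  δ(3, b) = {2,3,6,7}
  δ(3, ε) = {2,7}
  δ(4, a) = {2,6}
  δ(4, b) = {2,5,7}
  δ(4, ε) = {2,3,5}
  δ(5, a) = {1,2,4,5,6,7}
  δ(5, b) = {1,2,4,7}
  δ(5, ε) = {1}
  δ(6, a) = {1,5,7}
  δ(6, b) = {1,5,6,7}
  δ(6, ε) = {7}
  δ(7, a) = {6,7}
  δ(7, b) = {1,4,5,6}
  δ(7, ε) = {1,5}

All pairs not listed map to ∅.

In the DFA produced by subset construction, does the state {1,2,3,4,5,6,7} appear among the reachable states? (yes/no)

yes

Start state of the DFA: {1} (ε-closure of the NFA start).
{1} --a--> {1,2,3,4,5,6,7}  [new]
{1} --b--> {1,5,6,7}  [new]
{1,2,3,4,5,6,7} --a--> {1,2,3,4,5,6,7}  [seen]
{1,2,3,4,5,6,7} --b--> {1,2,3,4,5,6,7}  [seen]
{1,5,6,7} --a--> {1,2,3,4,5,6,7}  [seen]
{1,5,6,7} --b--> {1,2,3,4,5,6,7}  [seen]
Reachable DFA states: {1}, {1,2,3,4,5,6,7}, {1,5,6,7}.
{1,2,3,4,5,6,7} is among them.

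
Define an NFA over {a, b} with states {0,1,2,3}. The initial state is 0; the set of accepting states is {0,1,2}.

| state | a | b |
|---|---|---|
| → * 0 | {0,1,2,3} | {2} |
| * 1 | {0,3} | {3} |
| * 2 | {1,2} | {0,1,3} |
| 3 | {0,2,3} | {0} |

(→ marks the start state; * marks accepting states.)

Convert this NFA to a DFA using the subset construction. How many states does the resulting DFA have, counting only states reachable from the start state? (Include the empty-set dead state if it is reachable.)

Start state of the DFA: {0}.
{0} --a--> {0,1,2,3}  [new]
{0} --b--> {2}  [new]
{0,1,2,3} --a--> {0,1,2,3}  [seen]
{0,1,2,3} --b--> {0,1,2,3}  [seen]
{2} --a--> {1,2}  [new]
{2} --b--> {0,1,3}  [new]
{1,2} --a--> {0,1,2,3}  [seen]
{1,2} --b--> {0,1,3}  [seen]
{0,1,3} --a--> {0,1,2,3}  [seen]
{0,1,3} --b--> {0,2,3}  [new]
{0,2,3} --a--> {0,1,2,3}  [seen]
{0,2,3} --b--> {0,1,2,3}  [seen]
Reachable DFA states: {0}, {0,1,2,3}, {2}, {1,2}, {0,1,3}, {0,2,3}.

6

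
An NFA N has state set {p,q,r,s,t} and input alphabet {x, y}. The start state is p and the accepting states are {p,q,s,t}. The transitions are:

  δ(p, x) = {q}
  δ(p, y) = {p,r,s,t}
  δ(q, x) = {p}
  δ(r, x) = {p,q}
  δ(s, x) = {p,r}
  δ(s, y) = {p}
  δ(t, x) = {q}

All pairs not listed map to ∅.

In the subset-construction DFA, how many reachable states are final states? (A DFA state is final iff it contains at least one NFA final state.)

Start state of the DFA: {p}.
{p} --x--> {q}  [new]
{p} --y--> {p,r,s,t}  [new]
{q} --x--> {p}  [seen]
{q} --y--> ∅  [new]
{p,r,s,t} --x--> {p,q,r}  [new]
{p,r,s,t} --y--> {p,r,s,t}  [seen]
∅ --x--> ∅  [seen]
∅ --y--> ∅  [seen]
{p,q,r} --x--> {p,q}  [new]
{p,q,r} --y--> {p,r,s,t}  [seen]
{p,q} --x--> {p,q}  [seen]
{p,q} --y--> {p,r,s,t}  [seen]
Reachable DFA states: {p}, {q}, {p,r,s,t}, ∅, {p,q,r}, {p,q}.
Accepting DFA states (contain an NFA accepting state): {p}, {q}, {p,r,s,t}, {p,q,r}, {p,q}.

5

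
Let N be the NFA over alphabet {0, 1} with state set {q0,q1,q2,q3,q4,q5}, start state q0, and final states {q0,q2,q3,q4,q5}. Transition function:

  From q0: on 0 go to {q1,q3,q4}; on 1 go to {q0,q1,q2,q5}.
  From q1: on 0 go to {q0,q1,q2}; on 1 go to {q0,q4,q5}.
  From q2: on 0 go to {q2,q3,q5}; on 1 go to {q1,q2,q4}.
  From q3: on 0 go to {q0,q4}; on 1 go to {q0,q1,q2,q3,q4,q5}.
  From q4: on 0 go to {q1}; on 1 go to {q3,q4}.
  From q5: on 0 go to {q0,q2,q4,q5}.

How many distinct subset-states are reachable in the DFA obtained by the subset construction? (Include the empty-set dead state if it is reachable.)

6

Start state of the DFA: {q0}.
{q0} --0--> {q1,q3,q4}  [new]
{q0} --1--> {q0,q1,q2,q5}  [new]
{q1,q3,q4} --0--> {q0,q1,q2,q4}  [new]
{q1,q3,q4} --1--> {q0,q1,q2,q3,q4,q5}  [new]
{q0,q1,q2,q5} --0--> {q0,q1,q2,q3,q4,q5}  [seen]
{q0,q1,q2,q5} --1--> {q0,q1,q2,q4,q5}  [new]
{q0,q1,q2,q4} --0--> {q0,q1,q2,q3,q4,q5}  [seen]
{q0,q1,q2,q4} --1--> {q0,q1,q2,q3,q4,q5}  [seen]
{q0,q1,q2,q3,q4,q5} --0--> {q0,q1,q2,q3,q4,q5}  [seen]
{q0,q1,q2,q3,q4,q5} --1--> {q0,q1,q2,q3,q4,q5}  [seen]
{q0,q1,q2,q4,q5} --0--> {q0,q1,q2,q3,q4,q5}  [seen]
{q0,q1,q2,q4,q5} --1--> {q0,q1,q2,q3,q4,q5}  [seen]
Reachable DFA states: {q0}, {q1,q3,q4}, {q0,q1,q2,q5}, {q0,q1,q2,q4}, {q0,q1,q2,q3,q4,q5}, {q0,q1,q2,q4,q5}.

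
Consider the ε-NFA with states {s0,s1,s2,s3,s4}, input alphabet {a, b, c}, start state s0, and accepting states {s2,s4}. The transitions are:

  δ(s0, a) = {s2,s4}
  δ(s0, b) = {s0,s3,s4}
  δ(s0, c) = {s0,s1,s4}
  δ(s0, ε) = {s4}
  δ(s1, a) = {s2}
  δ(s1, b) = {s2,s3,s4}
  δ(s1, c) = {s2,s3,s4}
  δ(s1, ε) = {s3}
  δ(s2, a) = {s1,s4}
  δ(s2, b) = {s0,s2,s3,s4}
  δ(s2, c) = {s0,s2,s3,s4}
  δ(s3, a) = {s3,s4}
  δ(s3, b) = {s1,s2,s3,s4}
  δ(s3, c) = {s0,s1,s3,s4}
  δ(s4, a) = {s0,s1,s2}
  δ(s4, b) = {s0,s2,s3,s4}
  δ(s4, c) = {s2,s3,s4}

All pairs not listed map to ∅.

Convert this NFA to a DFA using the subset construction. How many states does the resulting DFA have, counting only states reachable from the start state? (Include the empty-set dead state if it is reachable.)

3

Start state of the DFA: {s0,s4} (ε-closure of the NFA start).
{s0,s4} --a--> {s0,s1,s2,s3,s4}  [new]
{s0,s4} --b--> {s0,s2,s3,s4}  [new]
{s0,s4} --c--> {s0,s1,s2,s3,s4}  [seen]
{s0,s1,s2,s3,s4} --a--> {s0,s1,s2,s3,s4}  [seen]
{s0,s1,s2,s3,s4} --b--> {s0,s1,s2,s3,s4}  [seen]
{s0,s1,s2,s3,s4} --c--> {s0,s1,s2,s3,s4}  [seen]
{s0,s2,s3,s4} --a--> {s0,s1,s2,s3,s4}  [seen]
{s0,s2,s3,s4} --b--> {s0,s1,s2,s3,s4}  [seen]
{s0,s2,s3,s4} --c--> {s0,s1,s2,s3,s4}  [seen]
Reachable DFA states: {s0,s4}, {s0,s1,s2,s3,s4}, {s0,s2,s3,s4}.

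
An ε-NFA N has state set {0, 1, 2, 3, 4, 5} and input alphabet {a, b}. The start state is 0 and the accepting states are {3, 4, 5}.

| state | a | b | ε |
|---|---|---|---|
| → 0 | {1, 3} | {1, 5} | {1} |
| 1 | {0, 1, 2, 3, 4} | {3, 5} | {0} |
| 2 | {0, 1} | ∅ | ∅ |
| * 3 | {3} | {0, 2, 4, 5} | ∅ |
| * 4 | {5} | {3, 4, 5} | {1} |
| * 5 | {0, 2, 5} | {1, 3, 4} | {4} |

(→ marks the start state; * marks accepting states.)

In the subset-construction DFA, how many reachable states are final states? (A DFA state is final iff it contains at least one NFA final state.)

3

Start state of the DFA: {0, 1} (ε-closure of the NFA start).
{0, 1} --a--> {0, 1, 2, 3, 4}  [new]
{0, 1} --b--> {0, 1, 3, 4, 5}  [new]
{0, 1, 2, 3, 4} --a--> {0, 1, 2, 3, 4, 5}  [new]
{0, 1, 2, 3, 4} --b--> {0, 1, 2, 3, 4, 5}  [seen]
{0, 1, 3, 4, 5} --a--> {0, 1, 2, 3, 4, 5}  [seen]
{0, 1, 3, 4, 5} --b--> {0, 1, 2, 3, 4, 5}  [seen]
{0, 1, 2, 3, 4, 5} --a--> {0, 1, 2, 3, 4, 5}  [seen]
{0, 1, 2, 3, 4, 5} --b--> {0, 1, 2, 3, 4, 5}  [seen]
Reachable DFA states: {0, 1}, {0, 1, 2, 3, 4}, {0, 1, 3, 4, 5}, {0, 1, 2, 3, 4, 5}.
Accepting DFA states (contain an NFA accepting state): {0, 1, 2, 3, 4}, {0, 1, 3, 4, 5}, {0, 1, 2, 3, 4, 5}.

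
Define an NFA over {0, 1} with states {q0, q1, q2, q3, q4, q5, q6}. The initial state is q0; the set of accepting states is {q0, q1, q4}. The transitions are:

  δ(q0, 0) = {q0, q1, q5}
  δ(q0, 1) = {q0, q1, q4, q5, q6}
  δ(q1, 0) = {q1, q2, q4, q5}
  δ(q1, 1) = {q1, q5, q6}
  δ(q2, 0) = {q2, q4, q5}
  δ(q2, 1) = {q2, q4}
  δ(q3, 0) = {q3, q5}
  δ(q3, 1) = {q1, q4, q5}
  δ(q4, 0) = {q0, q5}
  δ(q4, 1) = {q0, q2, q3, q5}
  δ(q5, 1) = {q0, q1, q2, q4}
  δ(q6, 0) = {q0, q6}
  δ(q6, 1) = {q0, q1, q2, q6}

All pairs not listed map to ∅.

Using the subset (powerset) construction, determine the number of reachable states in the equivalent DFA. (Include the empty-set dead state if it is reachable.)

Start state of the DFA: {q0}.
{q0} --0--> {q0, q1, q5}  [new]
{q0} --1--> {q0, q1, q4, q5, q6}  [new]
{q0, q1, q5} --0--> {q0, q1, q2, q4, q5}  [new]
{q0, q1, q5} --1--> {q0, q1, q2, q4, q5, q6}  [new]
{q0, q1, q4, q5, q6} --0--> {q0, q1, q2, q4, q5, q6}  [seen]
{q0, q1, q4, q5, q6} --1--> {q0, q1, q2, q3, q4, q5, q6}  [new]
{q0, q1, q2, q4, q5} --0--> {q0, q1, q2, q4, q5}  [seen]
{q0, q1, q2, q4, q5} --1--> {q0, q1, q2, q3, q4, q5, q6}  [seen]
{q0, q1, q2, q4, q5, q6} --0--> {q0, q1, q2, q4, q5, q6}  [seen]
{q0, q1, q2, q4, q5, q6} --1--> {q0, q1, q2, q3, q4, q5, q6}  [seen]
{q0, q1, q2, q3, q4, q5, q6} --0--> {q0, q1, q2, q3, q4, q5, q6}  [seen]
{q0, q1, q2, q3, q4, q5, q6} --1--> {q0, q1, q2, q3, q4, q5, q6}  [seen]
Reachable DFA states: {q0}, {q0, q1, q5}, {q0, q1, q4, q5, q6}, {q0, q1, q2, q4, q5}, {q0, q1, q2, q4, q5, q6}, {q0, q1, q2, q3, q4, q5, q6}.

6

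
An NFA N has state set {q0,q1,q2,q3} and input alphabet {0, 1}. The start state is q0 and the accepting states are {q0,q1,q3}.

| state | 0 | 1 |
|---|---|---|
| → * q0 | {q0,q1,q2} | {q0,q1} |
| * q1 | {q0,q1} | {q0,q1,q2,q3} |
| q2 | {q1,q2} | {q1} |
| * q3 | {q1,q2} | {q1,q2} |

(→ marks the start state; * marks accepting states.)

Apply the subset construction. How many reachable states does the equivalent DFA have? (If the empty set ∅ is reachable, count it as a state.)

Start state of the DFA: {q0}.
{q0} --0--> {q0,q1,q2}  [new]
{q0} --1--> {q0,q1}  [new]
{q0,q1,q2} --0--> {q0,q1,q2}  [seen]
{q0,q1,q2} --1--> {q0,q1,q2,q3}  [new]
{q0,q1} --0--> {q0,q1,q2}  [seen]
{q0,q1} --1--> {q0,q1,q2,q3}  [seen]
{q0,q1,q2,q3} --0--> {q0,q1,q2}  [seen]
{q0,q1,q2,q3} --1--> {q0,q1,q2,q3}  [seen]
Reachable DFA states: {q0}, {q0,q1,q2}, {q0,q1}, {q0,q1,q2,q3}.

4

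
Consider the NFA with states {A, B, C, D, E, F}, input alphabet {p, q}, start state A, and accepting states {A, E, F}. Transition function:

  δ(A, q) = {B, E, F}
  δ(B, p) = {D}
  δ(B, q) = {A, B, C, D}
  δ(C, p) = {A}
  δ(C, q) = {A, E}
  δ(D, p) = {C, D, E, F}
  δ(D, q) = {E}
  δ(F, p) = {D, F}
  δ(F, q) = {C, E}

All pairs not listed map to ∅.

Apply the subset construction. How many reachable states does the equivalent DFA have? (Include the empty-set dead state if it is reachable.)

15

Start state of the DFA: {A}.
{A} --p--> ∅  [new]
{A} --q--> {B, E, F}  [new]
∅ --p--> ∅  [seen]
∅ --q--> ∅  [seen]
{B, E, F} --p--> {D, F}  [new]
{B, E, F} --q--> {A, B, C, D, E}  [new]
{D, F} --p--> {C, D, E, F}  [new]
{D, F} --q--> {C, E}  [new]
{A, B, C, D, E} --p--> {A, C, D, E, F}  [new]
{A, B, C, D, E} --q--> {A, B, C, D, E, F}  [new]
{C, D, E, F} --p--> {A, C, D, E, F}  [seen]
{C, D, E, F} --q--> {A, C, E}  [new]
{C, E} --p--> {A}  [seen]
{C, E} --q--> {A, E}  [new]
{A, C, D, E, F} --p--> {A, C, D, E, F}  [seen]
{A, C, D, E, F} --q--> {A, B, C, E, F}  [new]
{A, B, C, D, E, F} --p--> {A, C, D, E, F}  [seen]
{A, B, C, D, E, F} --q--> {A, B, C, D, E, F}  [seen]
{A, C, E} --p--> {A}  [seen]
{A, C, E} --q--> {A, B, E, F}  [new]
{A, E} --p--> ∅  [seen]
{A, E} --q--> {B, E, F}  [seen]
{A, B, C, E, F} --p--> {A, D, F}  [new]
{A, B, C, E, F} --q--> {A, B, C, D, E, F}  [seen]
{A, B, E, F} --p--> {D, F}  [seen]
{A, B, E, F} --q--> {A, B, C, D, E, F}  [seen]
{A, D, F} --p--> {C, D, E, F}  [seen]
{A, D, F} --q--> {B, C, E, F}  [new]
{B, C, E, F} --p--> {A, D, F}  [seen]
{B, C, E, F} --q--> {A, B, C, D, E}  [seen]
Reachable DFA states: {A}, ∅, {B, E, F}, {D, F}, {A, B, C, D, E}, {C, D, E, F}, {C, E}, {A, C, D, E, F}, {A, B, C, D, E, F}, {A, C, E}, {A, E}, {A, B, C, E, F}, {A, B, E, F}, {A, D, F}, {B, C, E, F}.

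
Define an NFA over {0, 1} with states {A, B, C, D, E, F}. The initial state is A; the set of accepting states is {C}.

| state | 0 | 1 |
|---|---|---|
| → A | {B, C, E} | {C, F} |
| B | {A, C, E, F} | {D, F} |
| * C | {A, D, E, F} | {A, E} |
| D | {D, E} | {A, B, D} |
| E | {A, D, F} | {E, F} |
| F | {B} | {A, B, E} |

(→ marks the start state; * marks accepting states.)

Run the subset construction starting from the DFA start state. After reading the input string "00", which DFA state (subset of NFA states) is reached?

{A, C, D, E, F}

Start: {A}.
δ(A,0) = {B, C, E}.
Union: {B, C, E}.
After 0: {B, C, E}.
δ(B,0) = {A, C, E, F}; δ(C,0) = {A, D, E, F}; δ(E,0) = {A, D, F}.
Union: {A, C, D, E, F}.
After 0: {A, C, D, E, F}.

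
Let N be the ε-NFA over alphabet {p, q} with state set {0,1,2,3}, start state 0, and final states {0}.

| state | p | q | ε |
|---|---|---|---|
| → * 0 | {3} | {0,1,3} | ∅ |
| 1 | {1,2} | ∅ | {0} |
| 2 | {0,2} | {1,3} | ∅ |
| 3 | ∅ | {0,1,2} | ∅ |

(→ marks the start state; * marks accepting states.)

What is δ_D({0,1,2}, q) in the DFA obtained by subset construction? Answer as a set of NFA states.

δ(0,q) = {0,1,3}; δ(1,q) = ∅; δ(2,q) = {1,3}.
Union: {0,1,3}.

{0,1,3}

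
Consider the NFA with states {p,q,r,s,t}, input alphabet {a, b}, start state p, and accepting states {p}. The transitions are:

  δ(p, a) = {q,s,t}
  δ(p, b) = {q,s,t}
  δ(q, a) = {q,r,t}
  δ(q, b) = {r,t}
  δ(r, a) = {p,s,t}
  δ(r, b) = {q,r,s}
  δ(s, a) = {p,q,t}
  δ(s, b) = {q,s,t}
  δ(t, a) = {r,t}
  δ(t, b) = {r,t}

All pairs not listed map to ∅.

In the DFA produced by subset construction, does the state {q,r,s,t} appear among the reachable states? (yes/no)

Start state of the DFA: {p}.
{p} --a--> {q,s,t}  [new]
{p} --b--> {q,s,t}  [seen]
{q,s,t} --a--> {p,q,r,t}  [new]
{q,s,t} --b--> {q,r,s,t}  [new]
{p,q,r,t} --a--> {p,q,r,s,t}  [new]
{p,q,r,t} --b--> {q,r,s,t}  [seen]
{q,r,s,t} --a--> {p,q,r,s,t}  [seen]
{q,r,s,t} --b--> {q,r,s,t}  [seen]
{p,q,r,s,t} --a--> {p,q,r,s,t}  [seen]
{p,q,r,s,t} --b--> {q,r,s,t}  [seen]
Reachable DFA states: {p}, {q,s,t}, {p,q,r,t}, {q,r,s,t}, {p,q,r,s,t}.
{q,r,s,t} is among them.

yes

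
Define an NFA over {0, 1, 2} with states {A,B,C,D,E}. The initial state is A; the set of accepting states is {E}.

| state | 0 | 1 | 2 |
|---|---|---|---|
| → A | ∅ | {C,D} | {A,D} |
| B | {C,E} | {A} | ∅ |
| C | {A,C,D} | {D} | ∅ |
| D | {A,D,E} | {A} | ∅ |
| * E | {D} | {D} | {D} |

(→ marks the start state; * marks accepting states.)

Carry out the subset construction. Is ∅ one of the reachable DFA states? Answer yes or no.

yes

Start state of the DFA: {A}.
{A} --0--> ∅  [new]
{A} --1--> {C,D}  [new]
{A} --2--> {A,D}  [new]
∅ --0--> ∅  [seen]
∅ --1--> ∅  [seen]
∅ --2--> ∅  [seen]
{C,D} --0--> {A,C,D,E}  [new]
{C,D} --1--> {A,D}  [seen]
{C,D} --2--> ∅  [seen]
{A,D} --0--> {A,D,E}  [new]
{A,D} --1--> {A,C,D}  [new]
{A,D} --2--> {A,D}  [seen]
{A,C,D,E} --0--> {A,C,D,E}  [seen]
{A,C,D,E} --1--> {A,C,D}  [seen]
{A,C,D,E} --2--> {A,D}  [seen]
{A,D,E} --0--> {A,D,E}  [seen]
{A,D,E} --1--> {A,C,D}  [seen]
{A,D,E} --2--> {A,D}  [seen]
{A,C,D} --0--> {A,C,D,E}  [seen]
{A,C,D} --1--> {A,C,D}  [seen]
{A,C,D} --2--> {A,D}  [seen]
Reachable DFA states: {A}, ∅, {C,D}, {A,D}, {A,C,D,E}, {A,D,E}, {A,C,D}.
∅ is among them.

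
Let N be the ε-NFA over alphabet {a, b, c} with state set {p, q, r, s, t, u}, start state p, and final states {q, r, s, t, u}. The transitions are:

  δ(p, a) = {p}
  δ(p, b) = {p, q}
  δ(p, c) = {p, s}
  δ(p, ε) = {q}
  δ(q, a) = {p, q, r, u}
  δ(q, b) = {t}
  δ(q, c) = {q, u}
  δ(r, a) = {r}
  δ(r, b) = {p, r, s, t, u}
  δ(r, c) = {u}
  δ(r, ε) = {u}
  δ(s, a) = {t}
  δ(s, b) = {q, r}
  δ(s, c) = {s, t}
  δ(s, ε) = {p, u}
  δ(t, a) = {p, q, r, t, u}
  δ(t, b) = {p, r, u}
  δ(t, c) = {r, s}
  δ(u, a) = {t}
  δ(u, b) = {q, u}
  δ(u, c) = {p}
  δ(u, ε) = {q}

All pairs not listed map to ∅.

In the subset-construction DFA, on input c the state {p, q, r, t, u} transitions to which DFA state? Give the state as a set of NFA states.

{p, q, r, s, u}

δ(p,c) = {p, s}; δ(q,c) = {q, u}; δ(r,c) = {u}; δ(t,c) = {r, s}; δ(u,c) = {p}.
Union: {p, q, r, s, u}.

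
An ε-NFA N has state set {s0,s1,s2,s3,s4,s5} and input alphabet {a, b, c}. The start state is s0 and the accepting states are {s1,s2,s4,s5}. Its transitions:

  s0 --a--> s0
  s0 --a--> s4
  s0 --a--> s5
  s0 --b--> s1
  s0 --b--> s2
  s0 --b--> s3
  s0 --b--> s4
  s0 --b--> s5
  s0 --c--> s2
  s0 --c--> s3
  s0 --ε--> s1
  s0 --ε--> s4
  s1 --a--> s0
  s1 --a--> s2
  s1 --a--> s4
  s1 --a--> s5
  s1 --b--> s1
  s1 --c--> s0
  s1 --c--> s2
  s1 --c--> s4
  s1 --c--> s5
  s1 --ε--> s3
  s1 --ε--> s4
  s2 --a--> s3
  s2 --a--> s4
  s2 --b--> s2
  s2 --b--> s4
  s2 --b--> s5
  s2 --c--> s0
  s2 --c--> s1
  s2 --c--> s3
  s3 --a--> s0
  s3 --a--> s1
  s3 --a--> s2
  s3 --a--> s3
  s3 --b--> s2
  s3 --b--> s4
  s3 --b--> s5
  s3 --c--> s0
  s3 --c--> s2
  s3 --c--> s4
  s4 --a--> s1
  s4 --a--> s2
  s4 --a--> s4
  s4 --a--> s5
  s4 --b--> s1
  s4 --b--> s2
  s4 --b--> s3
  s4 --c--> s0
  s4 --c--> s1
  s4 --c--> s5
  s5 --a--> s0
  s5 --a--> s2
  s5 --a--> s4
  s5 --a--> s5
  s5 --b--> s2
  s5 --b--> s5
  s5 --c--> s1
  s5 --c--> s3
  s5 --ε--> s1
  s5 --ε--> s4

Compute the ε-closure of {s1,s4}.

{s1,s3,s4}

Begin with {s1,s4}.
s1 →ε {s3,s4}; add s3.
ε-closure = {s1,s3,s4}.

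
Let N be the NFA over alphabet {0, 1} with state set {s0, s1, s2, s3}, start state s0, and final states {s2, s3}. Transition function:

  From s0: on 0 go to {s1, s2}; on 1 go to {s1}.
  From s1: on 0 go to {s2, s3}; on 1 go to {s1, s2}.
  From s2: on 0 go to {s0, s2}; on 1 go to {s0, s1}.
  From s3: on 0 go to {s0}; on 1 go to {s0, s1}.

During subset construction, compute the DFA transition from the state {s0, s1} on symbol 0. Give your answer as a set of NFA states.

δ(s0,0) = {s1, s2}; δ(s1,0) = {s2, s3}.
Union: {s1, s2, s3}.

{s1, s2, s3}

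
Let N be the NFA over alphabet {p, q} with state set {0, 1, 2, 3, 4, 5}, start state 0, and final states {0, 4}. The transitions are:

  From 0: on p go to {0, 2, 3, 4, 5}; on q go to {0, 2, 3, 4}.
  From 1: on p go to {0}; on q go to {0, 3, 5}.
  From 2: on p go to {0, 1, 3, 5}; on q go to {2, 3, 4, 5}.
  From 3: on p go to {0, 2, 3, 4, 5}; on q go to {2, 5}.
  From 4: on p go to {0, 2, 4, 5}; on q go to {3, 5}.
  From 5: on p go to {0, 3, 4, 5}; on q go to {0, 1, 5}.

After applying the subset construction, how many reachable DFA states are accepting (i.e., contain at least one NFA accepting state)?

Start state of the DFA: {0}.
{0} --p--> {0, 2, 3, 4, 5}  [new]
{0} --q--> {0, 2, 3, 4}  [new]
{0, 2, 3, 4, 5} --p--> {0, 1, 2, 3, 4, 5}  [new]
{0, 2, 3, 4, 5} --q--> {0, 1, 2, 3, 4, 5}  [seen]
{0, 2, 3, 4} --p--> {0, 1, 2, 3, 4, 5}  [seen]
{0, 2, 3, 4} --q--> {0, 2, 3, 4, 5}  [seen]
{0, 1, 2, 3, 4, 5} --p--> {0, 1, 2, 3, 4, 5}  [seen]
{0, 1, 2, 3, 4, 5} --q--> {0, 1, 2, 3, 4, 5}  [seen]
Reachable DFA states: {0}, {0, 2, 3, 4, 5}, {0, 2, 3, 4}, {0, 1, 2, 3, 4, 5}.
Accepting DFA states (contain an NFA accepting state): {0}, {0, 2, 3, 4, 5}, {0, 2, 3, 4}, {0, 1, 2, 3, 4, 5}.

4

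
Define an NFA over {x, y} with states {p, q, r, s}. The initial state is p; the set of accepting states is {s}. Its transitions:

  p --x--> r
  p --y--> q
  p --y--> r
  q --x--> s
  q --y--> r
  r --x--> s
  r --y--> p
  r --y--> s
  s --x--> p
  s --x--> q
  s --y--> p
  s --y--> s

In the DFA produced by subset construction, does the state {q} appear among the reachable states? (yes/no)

Start state of the DFA: {p}.
{p} --x--> {r}  [new]
{p} --y--> {q, r}  [new]
{r} --x--> {s}  [new]
{r} --y--> {p, s}  [new]
{q, r} --x--> {s}  [seen]
{q, r} --y--> {p, r, s}  [new]
{s} --x--> {p, q}  [new]
{s} --y--> {p, s}  [seen]
{p, s} --x--> {p, q, r}  [new]
{p, s} --y--> {p, q, r, s}  [new]
{p, r, s} --x--> {p, q, r, s}  [seen]
{p, r, s} --y--> {p, q, r, s}  [seen]
{p, q} --x--> {r, s}  [new]
{p, q} --y--> {q, r}  [seen]
{p, q, r} --x--> {r, s}  [seen]
{p, q, r} --y--> {p, q, r, s}  [seen]
{p, q, r, s} --x--> {p, q, r, s}  [seen]
{p, q, r, s} --y--> {p, q, r, s}  [seen]
{r, s} --x--> {p, q, s}  [new]
{r, s} --y--> {p, s}  [seen]
{p, q, s} --x--> {p, q, r, s}  [seen]
{p, q, s} --y--> {p, q, r, s}  [seen]
Reachable DFA states: {p}, {r}, {q, r}, {s}, {p, s}, {p, r, s}, {p, q}, {p, q, r}, {p, q, r, s}, {r, s}, {p, q, s}.
{q} is not among them.

no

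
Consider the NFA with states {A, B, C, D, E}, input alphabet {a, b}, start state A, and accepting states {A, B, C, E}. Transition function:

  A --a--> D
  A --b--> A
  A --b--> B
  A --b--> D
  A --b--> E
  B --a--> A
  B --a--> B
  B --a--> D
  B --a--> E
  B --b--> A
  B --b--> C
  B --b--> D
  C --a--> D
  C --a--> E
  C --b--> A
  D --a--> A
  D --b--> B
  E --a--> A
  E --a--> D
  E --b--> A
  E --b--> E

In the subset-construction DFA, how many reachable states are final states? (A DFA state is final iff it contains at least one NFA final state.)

Start state of the DFA: {A}.
{A} --a--> {D}  [new]
{A} --b--> {A, B, D, E}  [new]
{D} --a--> {A}  [seen]
{D} --b--> {B}  [new]
{A, B, D, E} --a--> {A, B, D, E}  [seen]
{A, B, D, E} --b--> {A, B, C, D, E}  [new]
{B} --a--> {A, B, D, E}  [seen]
{B} --b--> {A, C, D}  [new]
{A, B, C, D, E} --a--> {A, B, D, E}  [seen]
{A, B, C, D, E} --b--> {A, B, C, D, E}  [seen]
{A, C, D} --a--> {A, D, E}  [new]
{A, C, D} --b--> {A, B, D, E}  [seen]
{A, D, E} --a--> {A, D}  [new]
{A, D, E} --b--> {A, B, D, E}  [seen]
{A, D} --a--> {A, D}  [seen]
{A, D} --b--> {A, B, D, E}  [seen]
Reachable DFA states: {A}, {D}, {A, B, D, E}, {B}, {A, B, C, D, E}, {A, C, D}, {A, D, E}, {A, D}.
Accepting DFA states (contain an NFA accepting state): {A}, {A, B, D, E}, {B}, {A, B, C, D, E}, {A, C, D}, {A, D, E}, {A, D}.

7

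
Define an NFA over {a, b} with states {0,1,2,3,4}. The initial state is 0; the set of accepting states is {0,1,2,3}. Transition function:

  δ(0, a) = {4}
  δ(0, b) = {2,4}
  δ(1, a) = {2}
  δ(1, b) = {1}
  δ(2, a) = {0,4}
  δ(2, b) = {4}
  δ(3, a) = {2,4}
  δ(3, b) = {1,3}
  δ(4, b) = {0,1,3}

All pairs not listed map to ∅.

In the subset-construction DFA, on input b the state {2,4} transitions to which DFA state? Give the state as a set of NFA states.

{0,1,3,4}

δ(2,b) = {4}; δ(4,b) = {0,1,3}.
Union: {0,1,3,4}.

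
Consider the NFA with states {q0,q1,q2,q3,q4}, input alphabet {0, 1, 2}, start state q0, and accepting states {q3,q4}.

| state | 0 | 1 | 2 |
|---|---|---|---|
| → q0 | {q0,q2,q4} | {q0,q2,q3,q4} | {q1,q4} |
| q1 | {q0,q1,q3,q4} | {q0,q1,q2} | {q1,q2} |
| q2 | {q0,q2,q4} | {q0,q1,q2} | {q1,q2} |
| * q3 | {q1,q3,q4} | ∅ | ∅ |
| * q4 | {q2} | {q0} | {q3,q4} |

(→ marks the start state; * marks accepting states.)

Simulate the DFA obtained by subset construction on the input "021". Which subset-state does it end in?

Start: {q0}.
δ(q0,0) = {q0,q2,q4}.
Union: {q0,q2,q4}.
After 0: {q0,q2,q4}.
δ(q0,2) = {q1,q4}; δ(q2,2) = {q1,q2}; δ(q4,2) = {q3,q4}.
Union: {q1,q2,q3,q4}.
After 2: {q1,q2,q3,q4}.
δ(q1,1) = {q0,q1,q2}; δ(q2,1) = {q0,q1,q2}; δ(q3,1) = ∅; δ(q4,1) = {q0}.
Union: {q0,q1,q2}.
After 1: {q0,q1,q2}.

{q0,q1,q2}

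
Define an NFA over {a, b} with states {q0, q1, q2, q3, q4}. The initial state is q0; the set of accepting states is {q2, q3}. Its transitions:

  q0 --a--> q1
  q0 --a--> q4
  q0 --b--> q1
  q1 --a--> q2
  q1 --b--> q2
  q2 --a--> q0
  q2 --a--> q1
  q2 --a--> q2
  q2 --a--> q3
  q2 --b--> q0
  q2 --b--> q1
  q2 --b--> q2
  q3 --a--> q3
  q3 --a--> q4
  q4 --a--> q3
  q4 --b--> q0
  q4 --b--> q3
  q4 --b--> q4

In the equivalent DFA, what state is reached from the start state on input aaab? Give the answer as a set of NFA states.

{q0, q1, q2, q3, q4}

Start: {q0}.
δ(q0,a) = {q1, q4}.
Union: {q1, q4}.
After a: {q1, q4}.
δ(q1,a) = {q2}; δ(q4,a) = {q3}.
Union: {q2, q3}.
After a: {q2, q3}.
δ(q2,a) = {q0, q1, q2, q3}; δ(q3,a) = {q3, q4}.
Union: {q0, q1, q2, q3, q4}.
After a: {q0, q1, q2, q3, q4}.
δ(q0,b) = {q1}; δ(q1,b) = {q2}; δ(q2,b) = {q0, q1, q2}; δ(q3,b) = ∅; δ(q4,b) = {q0, q3, q4}.
Union: {q0, q1, q2, q3, q4}.
After b: {q0, q1, q2, q3, q4}.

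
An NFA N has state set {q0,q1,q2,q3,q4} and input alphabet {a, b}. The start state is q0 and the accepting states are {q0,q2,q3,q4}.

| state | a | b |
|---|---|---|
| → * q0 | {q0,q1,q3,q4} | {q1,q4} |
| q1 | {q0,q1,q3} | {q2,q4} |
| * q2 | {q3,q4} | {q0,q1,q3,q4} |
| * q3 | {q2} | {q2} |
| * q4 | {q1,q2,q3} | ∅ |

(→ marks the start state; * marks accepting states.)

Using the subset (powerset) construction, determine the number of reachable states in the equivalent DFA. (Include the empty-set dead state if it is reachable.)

8

Start state of the DFA: {q0}.
{q0} --a--> {q0,q1,q3,q4}  [new]
{q0} --b--> {q1,q4}  [new]
{q0,q1,q3,q4} --a--> {q0,q1,q2,q3,q4}  [new]
{q0,q1,q3,q4} --b--> {q1,q2,q4}  [new]
{q1,q4} --a--> {q0,q1,q2,q3}  [new]
{q1,q4} --b--> {q2,q4}  [new]
{q0,q1,q2,q3,q4} --a--> {q0,q1,q2,q3,q4}  [seen]
{q0,q1,q2,q3,q4} --b--> {q0,q1,q2,q3,q4}  [seen]
{q1,q2,q4} --a--> {q0,q1,q2,q3,q4}  [seen]
{q1,q2,q4} --b--> {q0,q1,q2,q3,q4}  [seen]
{q0,q1,q2,q3} --a--> {q0,q1,q2,q3,q4}  [seen]
{q0,q1,q2,q3} --b--> {q0,q1,q2,q3,q4}  [seen]
{q2,q4} --a--> {q1,q2,q3,q4}  [new]
{q2,q4} --b--> {q0,q1,q3,q4}  [seen]
{q1,q2,q3,q4} --a--> {q0,q1,q2,q3,q4}  [seen]
{q1,q2,q3,q4} --b--> {q0,q1,q2,q3,q4}  [seen]
Reachable DFA states: {q0}, {q0,q1,q3,q4}, {q1,q4}, {q0,q1,q2,q3,q4}, {q1,q2,q4}, {q0,q1,q2,q3}, {q2,q4}, {q1,q2,q3,q4}.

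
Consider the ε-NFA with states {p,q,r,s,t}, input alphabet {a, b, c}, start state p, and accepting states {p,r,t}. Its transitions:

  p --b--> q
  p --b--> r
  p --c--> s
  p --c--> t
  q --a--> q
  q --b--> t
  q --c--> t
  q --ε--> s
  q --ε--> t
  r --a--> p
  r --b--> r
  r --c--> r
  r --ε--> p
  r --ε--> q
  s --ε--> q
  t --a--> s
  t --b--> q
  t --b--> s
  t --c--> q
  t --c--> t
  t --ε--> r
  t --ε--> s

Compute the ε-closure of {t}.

{p,q,r,s,t}

Begin with {t}.
t →ε {r,s}; add r, s.
s →ε {q}; add q.
r →ε {p,q}; add p.
ε-closure = {p,q,r,s,t}.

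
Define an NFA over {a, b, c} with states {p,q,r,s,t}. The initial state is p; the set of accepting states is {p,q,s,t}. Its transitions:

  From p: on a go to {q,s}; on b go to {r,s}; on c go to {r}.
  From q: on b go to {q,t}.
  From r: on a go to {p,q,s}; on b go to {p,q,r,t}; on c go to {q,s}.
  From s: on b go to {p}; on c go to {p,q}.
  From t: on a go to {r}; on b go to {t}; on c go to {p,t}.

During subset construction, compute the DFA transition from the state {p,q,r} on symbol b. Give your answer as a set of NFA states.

δ(p,b) = {r,s}; δ(q,b) = {q,t}; δ(r,b) = {p,q,r,t}.
Union: {p,q,r,s,t}.

{p,q,r,s,t}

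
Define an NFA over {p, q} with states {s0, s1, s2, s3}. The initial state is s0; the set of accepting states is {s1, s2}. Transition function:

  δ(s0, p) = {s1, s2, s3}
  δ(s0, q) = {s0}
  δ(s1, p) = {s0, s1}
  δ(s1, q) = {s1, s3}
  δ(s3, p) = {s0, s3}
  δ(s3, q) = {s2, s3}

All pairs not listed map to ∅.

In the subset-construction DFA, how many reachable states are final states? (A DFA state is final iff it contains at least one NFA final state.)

3

Start state of the DFA: {s0}.
{s0} --p--> {s1, s2, s3}  [new]
{s0} --q--> {s0}  [seen]
{s1, s2, s3} --p--> {s0, s1, s3}  [new]
{s1, s2, s3} --q--> {s1, s2, s3}  [seen]
{s0, s1, s3} --p--> {s0, s1, s2, s3}  [new]
{s0, s1, s3} --q--> {s0, s1, s2, s3}  [seen]
{s0, s1, s2, s3} --p--> {s0, s1, s2, s3}  [seen]
{s0, s1, s2, s3} --q--> {s0, s1, s2, s3}  [seen]
Reachable DFA states: {s0}, {s1, s2, s3}, {s0, s1, s3}, {s0, s1, s2, s3}.
Accepting DFA states (contain an NFA accepting state): {s1, s2, s3}, {s0, s1, s3}, {s0, s1, s2, s3}.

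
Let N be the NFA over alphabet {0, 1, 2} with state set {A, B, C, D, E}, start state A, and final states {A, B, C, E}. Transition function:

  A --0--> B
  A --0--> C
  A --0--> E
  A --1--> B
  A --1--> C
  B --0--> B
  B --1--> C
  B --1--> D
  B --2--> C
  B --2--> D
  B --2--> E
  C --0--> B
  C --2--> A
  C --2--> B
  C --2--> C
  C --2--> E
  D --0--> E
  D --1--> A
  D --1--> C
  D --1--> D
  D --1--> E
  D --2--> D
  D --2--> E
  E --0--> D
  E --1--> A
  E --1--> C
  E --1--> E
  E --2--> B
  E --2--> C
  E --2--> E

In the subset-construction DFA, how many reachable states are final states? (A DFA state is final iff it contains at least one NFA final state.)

Start state of the DFA: {A}.
{A} --0--> {B, C, E}  [new]
{A} --1--> {B, C}  [new]
{A} --2--> ∅  [new]
{B, C, E} --0--> {B, D}  [new]
{B, C, E} --1--> {A, C, D, E}  [new]
{B, C, E} --2--> {A, B, C, D, E}  [new]
{B, C} --0--> {B}  [new]
{B, C} --1--> {C, D}  [new]
{B, C} --2--> {A, B, C, D, E}  [seen]
∅ --0--> ∅  [seen]
∅ --1--> ∅  [seen]
∅ --2--> ∅  [seen]
{B, D} --0--> {B, E}  [new]
{B, D} --1--> {A, C, D, E}  [seen]
{B, D} --2--> {C, D, E}  [new]
{A, C, D, E} --0--> {B, C, D, E}  [new]
{A, C, D, E} --1--> {A, B, C, D, E}  [seen]
{A, C, D, E} --2--> {A, B, C, D, E}  [seen]
{A, B, C, D, E} --0--> {B, C, D, E}  [seen]
{A, B, C, D, E} --1--> {A, B, C, D, E}  [seen]
{A, B, C, D, E} --2--> {A, B, C, D, E}  [seen]
{B} --0--> {B}  [seen]
{B} --1--> {C, D}  [seen]
{B} --2--> {C, D, E}  [seen]
{C, D} --0--> {B, E}  [seen]
{C, D} --1--> {A, C, D, E}  [seen]
{C, D} --2--> {A, B, C, D, E}  [seen]
{B, E} --0--> {B, D}  [seen]
{B, E} --1--> {A, C, D, E}  [seen]
{B, E} --2--> {B, C, D, E}  [seen]
{C, D, E} --0--> {B, D, E}  [new]
{C, D, E} --1--> {A, C, D, E}  [seen]
{C, D, E} --2--> {A, B, C, D, E}  [seen]
{B, C, D, E} --0--> {B, D, E}  [seen]
{B, C, D, E} --1--> {A, C, D, E}  [seen]
{B, C, D, E} --2--> {A, B, C, D, E}  [seen]
{B, D, E} --0--> {B, D, E}  [seen]
{B, D, E} --1--> {A, C, D, E}  [seen]
{B, D, E} --2--> {B, C, D, E}  [seen]
Reachable DFA states: {A}, {B, C, E}, {B, C}, ∅, {B, D}, {A, C, D, E}, {A, B, C, D, E}, {B}, {C, D}, {B, E}, {C, D, E}, {B, C, D, E}, {B, D, E}.
Accepting DFA states (contain an NFA accepting state): {A}, {B, C, E}, {B, C}, {B, D}, {A, C, D, E}, {A, B, C, D, E}, {B}, {C, D}, {B, E}, {C, D, E}, {B, C, D, E}, {B, D, E}.

12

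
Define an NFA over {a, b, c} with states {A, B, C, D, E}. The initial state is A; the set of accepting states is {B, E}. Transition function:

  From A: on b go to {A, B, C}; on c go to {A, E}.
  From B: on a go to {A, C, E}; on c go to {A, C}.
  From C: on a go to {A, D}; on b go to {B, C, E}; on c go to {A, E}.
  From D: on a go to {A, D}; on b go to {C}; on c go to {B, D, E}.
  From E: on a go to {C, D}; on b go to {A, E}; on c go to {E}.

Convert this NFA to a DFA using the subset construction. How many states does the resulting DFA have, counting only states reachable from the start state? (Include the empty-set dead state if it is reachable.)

Start state of the DFA: {A}.
{A} --a--> ∅  [new]
{A} --b--> {A, B, C}  [new]
{A} --c--> {A, E}  [new]
∅ --a--> ∅  [seen]
∅ --b--> ∅  [seen]
∅ --c--> ∅  [seen]
{A, B, C} --a--> {A, C, D, E}  [new]
{A, B, C} --b--> {A, B, C, E}  [new]
{A, B, C} --c--> {A, C, E}  [new]
{A, E} --a--> {C, D}  [new]
{A, E} --b--> {A, B, C, E}  [seen]
{A, E} --c--> {A, E}  [seen]
{A, C, D, E} --a--> {A, C, D}  [new]
{A, C, D, E} --b--> {A, B, C, E}  [seen]
{A, C, D, E} --c--> {A, B, D, E}  [new]
{A, B, C, E} --a--> {A, C, D, E}  [seen]
{A, B, C, E} --b--> {A, B, C, E}  [seen]
{A, B, C, E} --c--> {A, C, E}  [seen]
{A, C, E} --a--> {A, C, D}  [seen]
{A, C, E} --b--> {A, B, C, E}  [seen]
{A, C, E} --c--> {A, E}  [seen]
{C, D} --a--> {A, D}  [new]
{C, D} --b--> {B, C, E}  [new]
{C, D} --c--> {A, B, D, E}  [seen]
{A, C, D} --a--> {A, D}  [seen]
{A, C, D} --b--> {A, B, C, E}  [seen]
{A, C, D} --c--> {A, B, D, E}  [seen]
{A, B, D, E} --a--> {A, C, D, E}  [seen]
{A, B, D, E} --b--> {A, B, C, E}  [seen]
{A, B, D, E} --c--> {A, B, C, D, E}  [new]
{A, D} --a--> {A, D}  [seen]
{A, D} --b--> {A, B, C}  [seen]
{A, D} --c--> {A, B, D, E}  [seen]
{B, C, E} --a--> {A, C, D, E}  [seen]
{B, C, E} --b--> {A, B, C, E}  [seen]
{B, C, E} --c--> {A, C, E}  [seen]
{A, B, C, D, E} --a--> {A, C, D, E}  [seen]
{A, B, C, D, E} --b--> {A, B, C, E}  [seen]
{A, B, C, D, E} --c--> {A, B, C, D, E}  [seen]
Reachable DFA states: {A}, ∅, {A, B, C}, {A, E}, {A, C, D, E}, {A, B, C, E}, {A, C, E}, {C, D}, {A, C, D}, {A, B, D, E}, {A, D}, {B, C, E}, {A, B, C, D, E}.

13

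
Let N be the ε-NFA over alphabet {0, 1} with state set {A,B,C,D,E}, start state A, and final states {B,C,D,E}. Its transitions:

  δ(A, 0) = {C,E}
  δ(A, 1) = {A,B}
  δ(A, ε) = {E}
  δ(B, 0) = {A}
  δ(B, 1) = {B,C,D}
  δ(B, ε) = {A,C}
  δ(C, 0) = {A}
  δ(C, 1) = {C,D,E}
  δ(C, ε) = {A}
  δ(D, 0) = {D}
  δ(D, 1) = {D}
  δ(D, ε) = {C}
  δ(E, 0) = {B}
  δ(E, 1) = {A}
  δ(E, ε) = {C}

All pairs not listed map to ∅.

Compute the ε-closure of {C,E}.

Begin with {C,E}.
C →ε {A}; add A.
ε-closure = {A,C,E}.

{A,C,E}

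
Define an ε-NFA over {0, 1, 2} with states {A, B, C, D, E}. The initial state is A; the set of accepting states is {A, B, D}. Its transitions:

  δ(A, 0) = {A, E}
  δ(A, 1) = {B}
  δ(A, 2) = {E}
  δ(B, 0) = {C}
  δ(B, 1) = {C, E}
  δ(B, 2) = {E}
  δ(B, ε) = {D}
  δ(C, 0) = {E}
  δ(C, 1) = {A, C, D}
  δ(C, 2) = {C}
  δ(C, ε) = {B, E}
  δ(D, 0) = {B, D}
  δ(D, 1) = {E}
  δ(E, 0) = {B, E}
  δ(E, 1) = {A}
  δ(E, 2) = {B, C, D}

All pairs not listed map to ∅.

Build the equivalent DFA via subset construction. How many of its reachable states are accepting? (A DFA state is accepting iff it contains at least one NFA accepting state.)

8

Start state of the DFA: {A} (ε-closure of the NFA start).
{A} --0--> {A, E}  [new]
{A} --1--> {B, D}  [new]
{A} --2--> {E}  [new]
{A, E} --0--> {A, B, D, E}  [new]
{A, E} --1--> {A, B, D}  [new]
{A, E} --2--> {B, C, D, E}  [new]
{B, D} --0--> {B, C, D, E}  [seen]
{B, D} --1--> {B, C, D, E}  [seen]
{B, D} --2--> {E}  [seen]
{E} --0--> {B, D, E}  [new]
{E} --1--> {A}  [seen]
{E} --2--> {B, C, D, E}  [seen]
{A, B, D, E} --0--> {A, B, C, D, E}  [new]
{A, B, D, E} --1--> {A, B, C, D, E}  [seen]
{A, B, D, E} --2--> {B, C, D, E}  [seen]
{A, B, D} --0--> {A, B, C, D, E}  [seen]
{A, B, D} --1--> {B, C, D, E}  [seen]
{A, B, D} --2--> {E}  [seen]
{B, C, D, E} --0--> {B, C, D, E}  [seen]
{B, C, D, E} --1--> {A, B, C, D, E}  [seen]
{B, C, D, E} --2--> {B, C, D, E}  [seen]
{B, D, E} --0--> {B, C, D, E}  [seen]
{B, D, E} --1--> {A, B, C, D, E}  [seen]
{B, D, E} --2--> {B, C, D, E}  [seen]
{A, B, C, D, E} --0--> {A, B, C, D, E}  [seen]
{A, B, C, D, E} --1--> {A, B, C, D, E}  [seen]
{A, B, C, D, E} --2--> {B, C, D, E}  [seen]
Reachable DFA states: {A}, {A, E}, {B, D}, {E}, {A, B, D, E}, {A, B, D}, {B, C, D, E}, {B, D, E}, {A, B, C, D, E}.
Accepting DFA states (contain an NFA accepting state): {A}, {A, E}, {B, D}, {A, B, D, E}, {A, B, D}, {B, C, D, E}, {B, D, E}, {A, B, C, D, E}.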